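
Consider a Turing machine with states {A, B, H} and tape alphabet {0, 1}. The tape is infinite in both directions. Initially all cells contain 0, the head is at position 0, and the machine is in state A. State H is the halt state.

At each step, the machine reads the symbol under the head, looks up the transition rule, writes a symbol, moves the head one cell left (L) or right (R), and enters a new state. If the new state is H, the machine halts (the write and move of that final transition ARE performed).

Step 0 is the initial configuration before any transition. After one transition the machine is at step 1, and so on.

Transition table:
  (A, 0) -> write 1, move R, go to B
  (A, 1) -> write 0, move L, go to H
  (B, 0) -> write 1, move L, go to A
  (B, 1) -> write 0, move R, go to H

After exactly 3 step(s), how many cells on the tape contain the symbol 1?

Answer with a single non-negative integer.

Step 1: in state A at pos 0, read 0 -> (A,0)->write 1,move R,goto B. Now: state=B, head=1, tape[-1..2]=0100 (head:   ^)
Step 2: in state B at pos 1, read 0 -> (B,0)->write 1,move L,goto A. Now: state=A, head=0, tape[-1..2]=0110 (head:  ^)
Step 3: in state A at pos 0, read 1 -> (A,1)->write 0,move L,goto H. Now: state=H, head=-1, tape[-2..2]=00010 (head:  ^)
Cells containing 1 after step 3: {1} -> 1 cell(s)

Answer: 1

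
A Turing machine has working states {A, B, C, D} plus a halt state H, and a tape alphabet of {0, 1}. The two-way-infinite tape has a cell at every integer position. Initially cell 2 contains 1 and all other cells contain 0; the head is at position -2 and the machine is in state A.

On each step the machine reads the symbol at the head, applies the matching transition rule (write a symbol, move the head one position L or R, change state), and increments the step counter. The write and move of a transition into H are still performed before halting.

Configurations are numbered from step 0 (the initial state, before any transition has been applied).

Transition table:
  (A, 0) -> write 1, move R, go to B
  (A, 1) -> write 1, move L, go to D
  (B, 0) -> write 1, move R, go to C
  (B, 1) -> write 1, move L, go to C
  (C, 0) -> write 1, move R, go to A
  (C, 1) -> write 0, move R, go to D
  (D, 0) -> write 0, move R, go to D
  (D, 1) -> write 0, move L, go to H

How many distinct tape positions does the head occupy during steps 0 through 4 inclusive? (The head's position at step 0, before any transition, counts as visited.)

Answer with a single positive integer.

Step 1: in state A at pos -2, read 0 -> (A,0)->write 1,move R,goto B. Now: state=B, head=-1, tape[-3..3]=0100010 (head:   ^)
Step 2: in state B at pos -1, read 0 -> (B,0)->write 1,move R,goto C. Now: state=C, head=0, tape[-3..3]=0110010 (head:    ^)
Step 3: in state C at pos 0, read 0 -> (C,0)->write 1,move R,goto A. Now: state=A, head=1, tape[-3..3]=0111010 (head:     ^)
Step 4: in state A at pos 1, read 0 -> (A,0)->write 1,move R,goto B. Now: state=B, head=2, tape[-3..3]=0111110 (head:      ^)
Head positions at steps 0..4: starting at -2, distinct positions visited = {-2, -1, 0, 1, 2} -> 5 position(s)

Answer: 5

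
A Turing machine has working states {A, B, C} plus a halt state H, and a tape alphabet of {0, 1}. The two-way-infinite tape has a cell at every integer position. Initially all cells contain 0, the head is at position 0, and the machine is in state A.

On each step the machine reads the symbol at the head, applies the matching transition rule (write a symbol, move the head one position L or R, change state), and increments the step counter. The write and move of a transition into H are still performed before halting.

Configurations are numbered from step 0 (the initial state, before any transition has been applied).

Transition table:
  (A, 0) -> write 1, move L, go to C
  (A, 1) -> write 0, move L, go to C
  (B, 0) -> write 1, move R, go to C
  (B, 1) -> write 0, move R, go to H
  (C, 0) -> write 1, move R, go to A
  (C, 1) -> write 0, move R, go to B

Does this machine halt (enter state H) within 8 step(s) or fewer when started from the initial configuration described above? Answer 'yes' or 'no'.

Answer: no

Derivation:
Step 1: in state A at pos 0, read 0 -> (A,0)->write 1,move L,goto C. Now: state=C, head=-1, tape[-2..1]=0010 (head:  ^)
Step 2: in state C at pos -1, read 0 -> (C,0)->write 1,move R,goto A. Now: state=A, head=0, tape[-2..1]=0110 (head:   ^)
Step 3: in state A at pos 0, read 1 -> (A,1)->write 0,move L,goto C. Now: state=C, head=-1, tape[-2..1]=0100 (head:  ^)
Step 4: in state C at pos -1, read 1 -> (C,1)->write 0,move R,goto B. Now: state=B, head=0, tape[-2..1]=0000 (head:   ^)
Step 5: in state B at pos 0, read 0 -> (B,0)->write 1,move R,goto C. Now: state=C, head=1, tape[-2..2]=00100 (head:    ^)
Step 6: in state C at pos 1, read 0 -> (C,0)->write 1,move R,goto A. Now: state=A, head=2, tape[-2..3]=001100 (head:     ^)
Step 7: in state A at pos 2, read 0 -> (A,0)->write 1,move L,goto C. Now: state=C, head=1, tape[-2..3]=001110 (head:    ^)
Step 8: in state C at pos 1, read 1 -> (C,1)->write 0,move R,goto B. Now: state=B, head=2, tape[-2..3]=001010 (head:     ^)
After 8 step(s): state = B (not H) -> not halted within 8 -> no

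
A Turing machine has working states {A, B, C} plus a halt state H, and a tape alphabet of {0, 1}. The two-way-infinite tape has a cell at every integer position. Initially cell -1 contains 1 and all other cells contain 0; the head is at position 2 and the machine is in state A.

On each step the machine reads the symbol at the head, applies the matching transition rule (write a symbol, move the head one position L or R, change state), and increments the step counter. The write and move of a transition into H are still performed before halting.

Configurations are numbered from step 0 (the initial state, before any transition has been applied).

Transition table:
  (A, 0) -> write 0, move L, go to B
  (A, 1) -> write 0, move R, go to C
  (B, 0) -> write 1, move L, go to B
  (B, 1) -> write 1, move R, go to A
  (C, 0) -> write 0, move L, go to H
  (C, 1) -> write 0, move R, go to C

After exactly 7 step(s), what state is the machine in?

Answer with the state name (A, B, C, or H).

Answer: H

Derivation:
Step 1: in state A at pos 2, read 0 -> (A,0)->write 0,move L,goto B. Now: state=B, head=1, tape[-2..3]=010000 (head:    ^)
Step 2: in state B at pos 1, read 0 -> (B,0)->write 1,move L,goto B. Now: state=B, head=0, tape[-2..3]=010100 (head:   ^)
Step 3: in state B at pos 0, read 0 -> (B,0)->write 1,move L,goto B. Now: state=B, head=-1, tape[-2..3]=011100 (head:  ^)
Step 4: in state B at pos -1, read 1 -> (B,1)->write 1,move R,goto A. Now: state=A, head=0, tape[-2..3]=011100 (head:   ^)
Step 5: in state A at pos 0, read 1 -> (A,1)->write 0,move R,goto C. Now: state=C, head=1, tape[-2..3]=010100 (head:    ^)
Step 6: in state C at pos 1, read 1 -> (C,1)->write 0,move R,goto C. Now: state=C, head=2, tape[-2..3]=010000 (head:     ^)
Step 7: in state C at pos 2, read 0 -> (C,0)->write 0,move L,goto H. Now: state=H, head=1, tape[-2..3]=010000 (head:    ^)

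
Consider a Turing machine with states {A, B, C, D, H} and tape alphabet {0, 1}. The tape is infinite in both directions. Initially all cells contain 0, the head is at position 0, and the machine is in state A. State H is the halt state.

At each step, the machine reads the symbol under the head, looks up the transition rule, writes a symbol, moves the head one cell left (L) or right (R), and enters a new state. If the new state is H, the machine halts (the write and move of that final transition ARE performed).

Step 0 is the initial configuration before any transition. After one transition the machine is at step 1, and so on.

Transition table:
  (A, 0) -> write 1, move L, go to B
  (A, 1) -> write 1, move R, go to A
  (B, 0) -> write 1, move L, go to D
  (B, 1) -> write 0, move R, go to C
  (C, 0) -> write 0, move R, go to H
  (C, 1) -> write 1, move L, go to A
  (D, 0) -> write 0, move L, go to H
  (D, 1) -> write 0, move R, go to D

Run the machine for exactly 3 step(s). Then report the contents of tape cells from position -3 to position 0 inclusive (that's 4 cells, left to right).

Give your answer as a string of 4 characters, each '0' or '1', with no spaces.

Answer: 0011

Derivation:
Step 1: in state A at pos 0, read 0 -> (A,0)->write 1,move L,goto B. Now: state=B, head=-1, tape[-2..1]=0010 (head:  ^)
Step 2: in state B at pos -1, read 0 -> (B,0)->write 1,move L,goto D. Now: state=D, head=-2, tape[-3..1]=00110 (head:  ^)
Step 3: in state D at pos -2, read 0 -> (D,0)->write 0,move L,goto H. Now: state=H, head=-3, tape[-4..1]=000110 (head:  ^)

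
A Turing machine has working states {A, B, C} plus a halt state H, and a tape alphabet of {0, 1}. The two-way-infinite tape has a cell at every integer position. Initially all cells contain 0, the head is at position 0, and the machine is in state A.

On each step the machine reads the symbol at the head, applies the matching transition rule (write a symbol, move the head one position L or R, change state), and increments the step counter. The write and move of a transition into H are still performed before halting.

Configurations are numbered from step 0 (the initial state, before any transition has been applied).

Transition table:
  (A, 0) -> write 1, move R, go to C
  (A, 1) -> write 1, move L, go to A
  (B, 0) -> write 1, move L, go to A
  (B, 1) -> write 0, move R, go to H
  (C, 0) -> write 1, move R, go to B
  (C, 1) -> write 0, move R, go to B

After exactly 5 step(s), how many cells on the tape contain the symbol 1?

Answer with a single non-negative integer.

Answer: 3

Derivation:
Step 1: in state A at pos 0, read 0 -> (A,0)->write 1,move R,goto C. Now: state=C, head=1, tape[-1..2]=0100 (head:   ^)
Step 2: in state C at pos 1, read 0 -> (C,0)->write 1,move R,goto B. Now: state=B, head=2, tape[-1..3]=01100 (head:    ^)
Step 3: in state B at pos 2, read 0 -> (B,0)->write 1,move L,goto A. Now: state=A, head=1, tape[-1..3]=01110 (head:   ^)
Step 4: in state A at pos 1, read 1 -> (A,1)->write 1,move L,goto A. Now: state=A, head=0, tape[-1..3]=01110 (head:  ^)
Step 5: in state A at pos 0, read 1 -> (A,1)->write 1,move L,goto A. Now: state=A, head=-1, tape[-2..3]=001110 (head:  ^)
Cells containing 1 after step 5: {0, 1, 2} -> 3 cell(s)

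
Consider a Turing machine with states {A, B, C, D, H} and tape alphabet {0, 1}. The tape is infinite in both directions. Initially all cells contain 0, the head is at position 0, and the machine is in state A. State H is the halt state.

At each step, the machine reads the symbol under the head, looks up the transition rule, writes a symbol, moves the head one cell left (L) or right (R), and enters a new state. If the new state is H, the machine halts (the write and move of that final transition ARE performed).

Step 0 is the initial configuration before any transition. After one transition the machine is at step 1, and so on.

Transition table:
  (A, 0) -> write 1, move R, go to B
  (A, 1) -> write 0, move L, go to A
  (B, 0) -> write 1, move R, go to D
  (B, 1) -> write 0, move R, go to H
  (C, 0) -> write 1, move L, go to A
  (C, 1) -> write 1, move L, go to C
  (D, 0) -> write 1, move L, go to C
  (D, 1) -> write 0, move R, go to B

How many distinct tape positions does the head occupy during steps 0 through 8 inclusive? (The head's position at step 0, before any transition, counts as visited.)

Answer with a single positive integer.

Step 1: in state A at pos 0, read 0 -> (A,0)->write 1,move R,goto B. Now: state=B, head=1, tape[-1..2]=0100 (head:   ^)
Step 2: in state B at pos 1, read 0 -> (B,0)->write 1,move R,goto D. Now: state=D, head=2, tape[-1..3]=01100 (head:    ^)
Step 3: in state D at pos 2, read 0 -> (D,0)->write 1,move L,goto C. Now: state=C, head=1, tape[-1..3]=01110 (head:   ^)
Step 4: in state C at pos 1, read 1 -> (C,1)->write 1,move L,goto C. Now: state=C, head=0, tape[-1..3]=01110 (head:  ^)
Step 5: in state C at pos 0, read 1 -> (C,1)->write 1,move L,goto C. Now: state=C, head=-1, tape[-2..3]=001110 (head:  ^)
Step 6: in state C at pos -1, read 0 -> (C,0)->write 1,move L,goto A. Now: state=A, head=-2, tape[-3..3]=0011110 (head:  ^)
Step 7: in state A at pos -2, read 0 -> (A,0)->write 1,move R,goto B. Now: state=B, head=-1, tape[-3..3]=0111110 (head:   ^)
Step 8: in state B at pos -1, read 1 -> (B,1)->write 0,move R,goto H. Now: state=H, head=0, tape[-3..3]=0101110 (head:    ^)
Head positions at steps 0..8: starting at 0, distinct positions visited = {-2, -1, 0, 1, 2} -> 5 position(s)

Answer: 5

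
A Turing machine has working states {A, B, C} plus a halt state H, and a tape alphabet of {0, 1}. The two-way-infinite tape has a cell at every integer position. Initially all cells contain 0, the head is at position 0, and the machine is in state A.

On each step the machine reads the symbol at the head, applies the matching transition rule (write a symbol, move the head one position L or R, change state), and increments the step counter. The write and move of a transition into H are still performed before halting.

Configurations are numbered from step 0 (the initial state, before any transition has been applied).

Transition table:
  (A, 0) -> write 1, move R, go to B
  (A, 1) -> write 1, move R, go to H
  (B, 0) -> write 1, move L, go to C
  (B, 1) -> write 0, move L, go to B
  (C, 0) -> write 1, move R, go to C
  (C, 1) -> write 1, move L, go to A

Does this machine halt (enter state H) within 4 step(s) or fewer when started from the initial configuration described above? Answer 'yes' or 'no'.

Answer: no

Derivation:
Step 1: in state A at pos 0, read 0 -> (A,0)->write 1,move R,goto B. Now: state=B, head=1, tape[-1..2]=0100 (head:   ^)
Step 2: in state B at pos 1, read 0 -> (B,0)->write 1,move L,goto C. Now: state=C, head=0, tape[-1..2]=0110 (head:  ^)
Step 3: in state C at pos 0, read 1 -> (C,1)->write 1,move L,goto A. Now: state=A, head=-1, tape[-2..2]=00110 (head:  ^)
Step 4: in state A at pos -1, read 0 -> (A,0)->write 1,move R,goto B. Now: state=B, head=0, tape[-2..2]=01110 (head:   ^)
After 4 step(s): state = B (not H) -> not halted within 4 -> no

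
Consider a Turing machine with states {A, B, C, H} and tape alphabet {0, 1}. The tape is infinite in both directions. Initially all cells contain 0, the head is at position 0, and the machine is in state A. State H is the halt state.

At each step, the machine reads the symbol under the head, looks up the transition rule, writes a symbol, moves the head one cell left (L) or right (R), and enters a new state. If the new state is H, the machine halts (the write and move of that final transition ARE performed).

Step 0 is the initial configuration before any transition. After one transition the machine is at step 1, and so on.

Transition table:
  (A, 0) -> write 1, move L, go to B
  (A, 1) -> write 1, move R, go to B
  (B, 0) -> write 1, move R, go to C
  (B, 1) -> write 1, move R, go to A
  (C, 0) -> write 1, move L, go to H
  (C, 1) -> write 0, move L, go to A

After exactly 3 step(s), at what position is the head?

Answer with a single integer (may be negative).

Step 1: in state A at pos 0, read 0 -> (A,0)->write 1,move L,goto B. Now: state=B, head=-1, tape[-2..1]=0010 (head:  ^)
Step 2: in state B at pos -1, read 0 -> (B,0)->write 1,move R,goto C. Now: state=C, head=0, tape[-2..1]=0110 (head:   ^)
Step 3: in state C at pos 0, read 1 -> (C,1)->write 0,move L,goto A. Now: state=A, head=-1, tape[-2..1]=0100 (head:  ^)

Answer: -1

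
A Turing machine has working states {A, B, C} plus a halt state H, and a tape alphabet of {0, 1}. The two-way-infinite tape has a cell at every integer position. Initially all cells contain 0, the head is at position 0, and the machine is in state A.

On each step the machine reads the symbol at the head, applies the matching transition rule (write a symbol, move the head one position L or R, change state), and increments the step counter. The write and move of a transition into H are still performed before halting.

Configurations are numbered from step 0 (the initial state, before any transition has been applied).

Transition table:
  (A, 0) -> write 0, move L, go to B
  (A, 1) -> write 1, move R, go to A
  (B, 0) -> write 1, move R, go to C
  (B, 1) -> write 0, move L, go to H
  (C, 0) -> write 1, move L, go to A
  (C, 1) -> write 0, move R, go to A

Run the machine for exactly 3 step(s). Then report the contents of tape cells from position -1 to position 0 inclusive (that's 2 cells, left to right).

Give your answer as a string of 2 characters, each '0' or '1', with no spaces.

Step 1: in state A at pos 0, read 0 -> (A,0)->write 0,move L,goto B. Now: state=B, head=-1, tape[-2..1]=0000 (head:  ^)
Step 2: in state B at pos -1, read 0 -> (B,0)->write 1,move R,goto C. Now: state=C, head=0, tape[-2..1]=0100 (head:   ^)
Step 3: in state C at pos 0, read 0 -> (C,0)->write 1,move L,goto A. Now: state=A, head=-1, tape[-2..1]=0110 (head:  ^)

Answer: 11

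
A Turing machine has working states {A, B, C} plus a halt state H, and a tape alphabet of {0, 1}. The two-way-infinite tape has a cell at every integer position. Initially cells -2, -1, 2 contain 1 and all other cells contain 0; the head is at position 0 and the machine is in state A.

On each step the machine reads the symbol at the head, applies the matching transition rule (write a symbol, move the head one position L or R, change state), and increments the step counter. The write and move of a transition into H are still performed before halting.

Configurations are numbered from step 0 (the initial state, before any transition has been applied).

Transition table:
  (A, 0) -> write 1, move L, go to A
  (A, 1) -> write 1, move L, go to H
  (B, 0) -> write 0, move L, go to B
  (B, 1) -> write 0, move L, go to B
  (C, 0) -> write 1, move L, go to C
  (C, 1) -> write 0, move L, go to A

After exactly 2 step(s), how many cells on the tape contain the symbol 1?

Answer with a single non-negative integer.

Answer: 4

Derivation:
Step 1: in state A at pos 0, read 0 -> (A,0)->write 1,move L,goto A. Now: state=A, head=-1, tape[-3..3]=0111010 (head:   ^)
Step 2: in state A at pos -1, read 1 -> (A,1)->write 1,move L,goto H. Now: state=H, head=-2, tape[-3..3]=0111010 (head:  ^)
Cells containing 1 after step 2: {-2, -1, 0, 2} -> 4 cell(s)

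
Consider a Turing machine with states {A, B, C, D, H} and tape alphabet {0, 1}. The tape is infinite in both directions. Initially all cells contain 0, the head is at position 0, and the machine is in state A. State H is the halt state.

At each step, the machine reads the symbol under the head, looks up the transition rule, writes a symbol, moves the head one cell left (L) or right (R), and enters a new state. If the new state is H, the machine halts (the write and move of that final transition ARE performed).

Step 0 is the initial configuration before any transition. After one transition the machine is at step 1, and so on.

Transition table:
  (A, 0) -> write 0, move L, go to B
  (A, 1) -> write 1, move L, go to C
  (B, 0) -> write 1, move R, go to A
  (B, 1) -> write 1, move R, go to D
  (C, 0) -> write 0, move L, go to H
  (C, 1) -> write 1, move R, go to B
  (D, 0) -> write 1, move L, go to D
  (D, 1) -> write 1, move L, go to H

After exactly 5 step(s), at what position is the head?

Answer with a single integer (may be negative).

Answer: -1

Derivation:
Step 1: in state A at pos 0, read 0 -> (A,0)->write 0,move L,goto B. Now: state=B, head=-1, tape[-2..1]=0000 (head:  ^)
Step 2: in state B at pos -1, read 0 -> (B,0)->write 1,move R,goto A. Now: state=A, head=0, tape[-2..1]=0100 (head:   ^)
Step 3: in state A at pos 0, read 0 -> (A,0)->write 0,move L,goto B. Now: state=B, head=-1, tape[-2..1]=0100 (head:  ^)
Step 4: in state B at pos -1, read 1 -> (B,1)->write 1,move R,goto D. Now: state=D, head=0, tape[-2..1]=0100 (head:   ^)
Step 5: in state D at pos 0, read 0 -> (D,0)->write 1,move L,goto D. Now: state=D, head=-1, tape[-2..1]=0110 (head:  ^)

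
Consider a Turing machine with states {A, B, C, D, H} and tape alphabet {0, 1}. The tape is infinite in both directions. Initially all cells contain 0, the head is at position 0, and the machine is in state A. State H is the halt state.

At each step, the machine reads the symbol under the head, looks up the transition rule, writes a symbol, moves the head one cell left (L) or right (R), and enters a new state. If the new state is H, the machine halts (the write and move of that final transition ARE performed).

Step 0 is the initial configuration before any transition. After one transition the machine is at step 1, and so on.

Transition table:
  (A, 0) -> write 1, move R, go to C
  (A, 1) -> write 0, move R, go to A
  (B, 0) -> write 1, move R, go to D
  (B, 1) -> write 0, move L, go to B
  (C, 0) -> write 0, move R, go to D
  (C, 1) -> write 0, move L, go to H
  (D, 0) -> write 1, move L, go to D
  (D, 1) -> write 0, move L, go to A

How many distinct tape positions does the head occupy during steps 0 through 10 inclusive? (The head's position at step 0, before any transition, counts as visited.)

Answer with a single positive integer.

Answer: 4

Derivation:
Step 1: in state A at pos 0, read 0 -> (A,0)->write 1,move R,goto C. Now: state=C, head=1, tape[-1..2]=0100 (head:   ^)
Step 2: in state C at pos 1, read 0 -> (C,0)->write 0,move R,goto D. Now: state=D, head=2, tape[-1..3]=01000 (head:    ^)
Step 3: in state D at pos 2, read 0 -> (D,0)->write 1,move L,goto D. Now: state=D, head=1, tape[-1..3]=01010 (head:   ^)
Step 4: in state D at pos 1, read 0 -> (D,0)->write 1,move L,goto D. Now: state=D, head=0, tape[-1..3]=01110 (head:  ^)
Step 5: in state D at pos 0, read 1 -> (D,1)->write 0,move L,goto A. Now: state=A, head=-1, tape[-2..3]=000110 (head:  ^)
Step 6: in state A at pos -1, read 0 -> (A,0)->write 1,move R,goto C. Now: state=C, head=0, tape[-2..3]=010110 (head:   ^)
Step 7: in state C at pos 0, read 0 -> (C,0)->write 0,move R,goto D. Now: state=D, head=1, tape[-2..3]=010110 (head:    ^)
Step 8: in state D at pos 1, read 1 -> (D,1)->write 0,move L,goto A. Now: state=A, head=0, tape[-2..3]=010010 (head:   ^)
Step 9: in state A at pos 0, read 0 -> (A,0)->write 1,move R,goto C. Now: state=C, head=1, tape[-2..3]=011010 (head:    ^)
Step 10: in state C at pos 1, read 0 -> (C,0)->write 0,move R,goto D. Now: state=D, head=2, tape[-2..3]=011010 (head:     ^)
Head positions at steps 0..10: starting at 0, distinct positions visited = {-1, 0, 1, 2} -> 4 position(s)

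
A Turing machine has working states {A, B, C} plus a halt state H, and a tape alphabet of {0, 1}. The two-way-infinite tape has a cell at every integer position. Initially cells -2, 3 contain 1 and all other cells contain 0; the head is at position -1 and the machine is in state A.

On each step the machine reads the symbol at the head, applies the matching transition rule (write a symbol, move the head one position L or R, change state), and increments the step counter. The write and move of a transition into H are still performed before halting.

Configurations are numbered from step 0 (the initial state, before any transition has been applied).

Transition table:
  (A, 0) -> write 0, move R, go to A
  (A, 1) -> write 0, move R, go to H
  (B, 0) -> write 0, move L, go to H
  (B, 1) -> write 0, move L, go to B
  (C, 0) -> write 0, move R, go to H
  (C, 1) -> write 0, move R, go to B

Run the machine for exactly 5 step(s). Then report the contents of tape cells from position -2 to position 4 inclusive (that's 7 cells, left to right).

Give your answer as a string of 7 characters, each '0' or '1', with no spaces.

Step 1: in state A at pos -1, read 0 -> (A,0)->write 0,move R,goto A. Now: state=A, head=0, tape[-3..4]=01000010 (head:    ^)
Step 2: in state A at pos 0, read 0 -> (A,0)->write 0,move R,goto A. Now: state=A, head=1, tape[-3..4]=01000010 (head:     ^)
Step 3: in state A at pos 1, read 0 -> (A,0)->write 0,move R,goto A. Now: state=A, head=2, tape[-3..4]=01000010 (head:      ^)
Step 4: in state A at pos 2, read 0 -> (A,0)->write 0,move R,goto A. Now: state=A, head=3, tape[-3..4]=01000010 (head:       ^)
Step 5: in state A at pos 3, read 1 -> (A,1)->write 0,move R,goto H. Now: state=H, head=4, tape[-3..5]=010000000 (head:        ^)

Answer: 1000000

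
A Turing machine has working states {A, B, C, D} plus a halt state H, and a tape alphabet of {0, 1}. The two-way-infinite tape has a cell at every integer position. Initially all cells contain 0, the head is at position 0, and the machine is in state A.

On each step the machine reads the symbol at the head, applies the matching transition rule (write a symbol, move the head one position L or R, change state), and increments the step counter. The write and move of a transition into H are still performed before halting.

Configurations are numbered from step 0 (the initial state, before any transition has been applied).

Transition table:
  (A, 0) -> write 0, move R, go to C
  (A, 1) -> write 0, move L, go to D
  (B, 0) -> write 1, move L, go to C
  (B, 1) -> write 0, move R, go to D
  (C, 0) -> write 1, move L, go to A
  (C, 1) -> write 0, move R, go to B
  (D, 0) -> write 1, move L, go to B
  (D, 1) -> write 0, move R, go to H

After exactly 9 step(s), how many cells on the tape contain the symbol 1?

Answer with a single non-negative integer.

Answer: 0

Derivation:
Step 1: in state A at pos 0, read 0 -> (A,0)->write 0,move R,goto C. Now: state=C, head=1, tape[-1..2]=0000 (head:   ^)
Step 2: in state C at pos 1, read 0 -> (C,0)->write 1,move L,goto A. Now: state=A, head=0, tape[-1..2]=0010 (head:  ^)
Step 3: in state A at pos 0, read 0 -> (A,0)->write 0,move R,goto C. Now: state=C, head=1, tape[-1..2]=0010 (head:   ^)
Step 4: in state C at pos 1, read 1 -> (C,1)->write 0,move R,goto B. Now: state=B, head=2, tape[-1..3]=00000 (head:    ^)
Step 5: in state B at pos 2, read 0 -> (B,0)->write 1,move L,goto C. Now: state=C, head=1, tape[-1..3]=00010 (head:   ^)
Step 6: in state C at pos 1, read 0 -> (C,0)->write 1,move L,goto A. Now: state=A, head=0, tape[-1..3]=00110 (head:  ^)
Step 7: in state A at pos 0, read 0 -> (A,0)->write 0,move R,goto C. Now: state=C, head=1, tape[-1..3]=00110 (head:   ^)
Step 8: in state C at pos 1, read 1 -> (C,1)->write 0,move R,goto B. Now: state=B, head=2, tape[-1..3]=00010 (head:    ^)
Step 9: in state B at pos 2, read 1 -> (B,1)->write 0,move R,goto D. Now: state=D, head=3, tape[-1..4]=000000 (head:     ^)
No cell contains 1 after step 9 -> 0 cell(s)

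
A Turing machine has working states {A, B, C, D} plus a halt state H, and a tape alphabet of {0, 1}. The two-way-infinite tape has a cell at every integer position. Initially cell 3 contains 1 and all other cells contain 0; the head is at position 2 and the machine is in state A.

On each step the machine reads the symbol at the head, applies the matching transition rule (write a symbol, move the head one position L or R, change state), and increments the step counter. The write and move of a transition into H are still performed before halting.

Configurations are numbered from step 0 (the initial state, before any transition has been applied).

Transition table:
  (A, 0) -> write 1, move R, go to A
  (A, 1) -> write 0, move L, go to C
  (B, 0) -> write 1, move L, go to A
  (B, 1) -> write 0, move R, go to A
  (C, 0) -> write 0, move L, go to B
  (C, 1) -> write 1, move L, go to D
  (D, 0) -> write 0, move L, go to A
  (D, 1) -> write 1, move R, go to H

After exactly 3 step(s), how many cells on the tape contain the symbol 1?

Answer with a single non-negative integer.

Step 1: in state A at pos 2, read 0 -> (A,0)->write 1,move R,goto A. Now: state=A, head=3, tape[1..4]=0110 (head:   ^)
Step 2: in state A at pos 3, read 1 -> (A,1)->write 0,move L,goto C. Now: state=C, head=2, tape[1..4]=0100 (head:  ^)
Step 3: in state C at pos 2, read 1 -> (C,1)->write 1,move L,goto D. Now: state=D, head=1, tape[0..4]=00100 (head:  ^)
Cells containing 1 after step 3: {2} -> 1 cell(s)

Answer: 1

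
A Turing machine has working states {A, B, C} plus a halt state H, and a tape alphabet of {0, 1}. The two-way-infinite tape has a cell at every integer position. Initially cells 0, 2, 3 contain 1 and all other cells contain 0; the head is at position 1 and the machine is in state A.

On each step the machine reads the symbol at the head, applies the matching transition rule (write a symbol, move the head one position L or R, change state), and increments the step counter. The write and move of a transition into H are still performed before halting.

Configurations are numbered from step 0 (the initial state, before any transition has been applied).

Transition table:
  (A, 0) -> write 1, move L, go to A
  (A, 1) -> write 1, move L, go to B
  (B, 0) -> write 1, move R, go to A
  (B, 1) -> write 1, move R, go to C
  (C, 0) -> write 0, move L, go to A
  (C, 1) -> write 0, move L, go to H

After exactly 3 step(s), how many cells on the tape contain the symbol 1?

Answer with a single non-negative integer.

Answer: 5

Derivation:
Step 1: in state A at pos 1, read 0 -> (A,0)->write 1,move L,goto A. Now: state=A, head=0, tape[-1..4]=011110 (head:  ^)
Step 2: in state A at pos 0, read 1 -> (A,1)->write 1,move L,goto B. Now: state=B, head=-1, tape[-2..4]=0011110 (head:  ^)
Step 3: in state B at pos -1, read 0 -> (B,0)->write 1,move R,goto A. Now: state=A, head=0, tape[-2..4]=0111110 (head:   ^)
Cells containing 1 after step 3: {-1, 0, 1, 2, 3} -> 5 cell(s)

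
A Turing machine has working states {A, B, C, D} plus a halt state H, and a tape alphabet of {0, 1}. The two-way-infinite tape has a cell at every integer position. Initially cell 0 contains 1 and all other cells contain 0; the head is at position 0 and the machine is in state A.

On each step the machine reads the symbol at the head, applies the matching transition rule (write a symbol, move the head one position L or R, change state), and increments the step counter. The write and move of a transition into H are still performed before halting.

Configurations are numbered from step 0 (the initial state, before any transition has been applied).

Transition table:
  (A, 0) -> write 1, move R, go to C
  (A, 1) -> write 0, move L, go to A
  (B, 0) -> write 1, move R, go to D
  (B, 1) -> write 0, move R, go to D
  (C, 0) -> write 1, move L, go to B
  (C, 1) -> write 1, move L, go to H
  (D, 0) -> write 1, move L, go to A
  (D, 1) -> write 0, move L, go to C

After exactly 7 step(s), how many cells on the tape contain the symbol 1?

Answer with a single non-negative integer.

Answer: 2

Derivation:
Step 1: in state A at pos 0, read 1 -> (A,1)->write 0,move L,goto A. Now: state=A, head=-1, tape[-2..1]=0000 (head:  ^)
Step 2: in state A at pos -1, read 0 -> (A,0)->write 1,move R,goto C. Now: state=C, head=0, tape[-2..1]=0100 (head:   ^)
Step 3: in state C at pos 0, read 0 -> (C,0)->write 1,move L,goto B. Now: state=B, head=-1, tape[-2..1]=0110 (head:  ^)
Step 4: in state B at pos -1, read 1 -> (B,1)->write 0,move R,goto D. Now: state=D, head=0, tape[-2..1]=0010 (head:   ^)
Step 5: in state D at pos 0, read 1 -> (D,1)->write 0,move L,goto C. Now: state=C, head=-1, tape[-2..1]=0000 (head:  ^)
Step 6: in state C at pos -1, read 0 -> (C,0)->write 1,move L,goto B. Now: state=B, head=-2, tape[-3..1]=00100 (head:  ^)
Step 7: in state B at pos -2, read 0 -> (B,0)->write 1,move R,goto D. Now: state=D, head=-1, tape[-3..1]=01100 (head:   ^)
Cells containing 1 after step 7: {-2, -1} -> 2 cell(s)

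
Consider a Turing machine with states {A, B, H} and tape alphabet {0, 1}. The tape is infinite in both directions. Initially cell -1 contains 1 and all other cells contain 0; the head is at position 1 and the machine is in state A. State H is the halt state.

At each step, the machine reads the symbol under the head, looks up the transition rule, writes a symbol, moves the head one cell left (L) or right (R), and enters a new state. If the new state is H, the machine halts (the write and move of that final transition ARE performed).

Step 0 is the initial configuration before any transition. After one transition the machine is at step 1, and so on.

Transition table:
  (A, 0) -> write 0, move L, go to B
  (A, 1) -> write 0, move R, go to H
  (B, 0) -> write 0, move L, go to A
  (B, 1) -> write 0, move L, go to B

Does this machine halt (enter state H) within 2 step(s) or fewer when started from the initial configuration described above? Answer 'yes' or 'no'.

Step 1: in state A at pos 1, read 0 -> (A,0)->write 0,move L,goto B. Now: state=B, head=0, tape[-2..2]=01000 (head:   ^)
Step 2: in state B at pos 0, read 0 -> (B,0)->write 0,move L,goto A. Now: state=A, head=-1, tape[-2..2]=01000 (head:  ^)
After 2 step(s): state = A (not H) -> not halted within 2 -> no

Answer: no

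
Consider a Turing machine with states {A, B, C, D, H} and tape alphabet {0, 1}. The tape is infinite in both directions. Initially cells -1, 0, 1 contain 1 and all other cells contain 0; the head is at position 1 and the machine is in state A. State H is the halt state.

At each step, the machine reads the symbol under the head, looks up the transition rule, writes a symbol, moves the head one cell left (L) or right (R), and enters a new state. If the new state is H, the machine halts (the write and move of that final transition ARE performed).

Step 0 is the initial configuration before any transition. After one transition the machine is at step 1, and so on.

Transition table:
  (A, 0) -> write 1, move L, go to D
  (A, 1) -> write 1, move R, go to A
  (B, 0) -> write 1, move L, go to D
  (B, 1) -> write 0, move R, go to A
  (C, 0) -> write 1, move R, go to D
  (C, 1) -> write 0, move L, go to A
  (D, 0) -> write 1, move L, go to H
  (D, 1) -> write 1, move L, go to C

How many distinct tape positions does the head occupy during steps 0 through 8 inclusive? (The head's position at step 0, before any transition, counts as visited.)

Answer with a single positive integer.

Step 1: in state A at pos 1, read 1 -> (A,1)->write 1,move R,goto A. Now: state=A, head=2, tape[-2..3]=011100 (head:     ^)
Step 2: in state A at pos 2, read 0 -> (A,0)->write 1,move L,goto D. Now: state=D, head=1, tape[-2..3]=011110 (head:    ^)
Step 3: in state D at pos 1, read 1 -> (D,1)->write 1,move L,goto C. Now: state=C, head=0, tape[-2..3]=011110 (head:   ^)
Step 4: in state C at pos 0, read 1 -> (C,1)->write 0,move L,goto A. Now: state=A, head=-1, tape[-2..3]=010110 (head:  ^)
Step 5: in state A at pos -1, read 1 -> (A,1)->write 1,move R,goto A. Now: state=A, head=0, tape[-2..3]=010110 (head:   ^)
Step 6: in state A at pos 0, read 0 -> (A,0)->write 1,move L,goto D. Now: state=D, head=-1, tape[-2..3]=011110 (head:  ^)
Step 7: in state D at pos -1, read 1 -> (D,1)->write 1,move L,goto C. Now: state=C, head=-2, tape[-3..3]=0011110 (head:  ^)
Step 8: in state C at pos -2, read 0 -> (C,0)->write 1,move R,goto D. Now: state=D, head=-1, tape[-3..3]=0111110 (head:   ^)
Head positions at steps 0..8: starting at 1, distinct positions visited = {-2, -1, 0, 1, 2} -> 5 position(s)

Answer: 5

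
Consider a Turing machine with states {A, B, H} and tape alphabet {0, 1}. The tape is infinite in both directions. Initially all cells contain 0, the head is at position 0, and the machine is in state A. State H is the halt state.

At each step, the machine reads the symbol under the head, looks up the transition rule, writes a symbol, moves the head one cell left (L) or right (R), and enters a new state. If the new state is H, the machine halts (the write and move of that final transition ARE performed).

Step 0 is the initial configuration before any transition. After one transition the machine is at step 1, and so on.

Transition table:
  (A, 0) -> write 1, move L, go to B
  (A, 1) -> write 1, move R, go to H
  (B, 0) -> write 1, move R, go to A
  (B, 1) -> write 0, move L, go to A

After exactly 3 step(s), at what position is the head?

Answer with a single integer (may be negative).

Step 1: in state A at pos 0, read 0 -> (A,0)->write 1,move L,goto B. Now: state=B, head=-1, tape[-2..1]=0010 (head:  ^)
Step 2: in state B at pos -1, read 0 -> (B,0)->write 1,move R,goto A. Now: state=A, head=0, tape[-2..1]=0110 (head:   ^)
Step 3: in state A at pos 0, read 1 -> (A,1)->write 1,move R,goto H. Now: state=H, head=1, tape[-2..2]=01100 (head:    ^)

Answer: 1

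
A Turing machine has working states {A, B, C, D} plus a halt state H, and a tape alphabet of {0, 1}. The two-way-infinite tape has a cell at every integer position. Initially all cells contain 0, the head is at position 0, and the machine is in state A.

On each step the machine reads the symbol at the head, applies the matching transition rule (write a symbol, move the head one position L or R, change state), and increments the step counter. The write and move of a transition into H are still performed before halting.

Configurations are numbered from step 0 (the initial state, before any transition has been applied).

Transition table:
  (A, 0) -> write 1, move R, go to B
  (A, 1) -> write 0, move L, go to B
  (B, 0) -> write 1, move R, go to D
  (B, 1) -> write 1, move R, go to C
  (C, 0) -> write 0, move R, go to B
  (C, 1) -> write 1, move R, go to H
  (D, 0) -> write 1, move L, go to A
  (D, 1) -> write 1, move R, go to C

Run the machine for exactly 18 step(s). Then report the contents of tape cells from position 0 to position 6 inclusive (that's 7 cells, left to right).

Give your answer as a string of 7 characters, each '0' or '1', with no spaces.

Step 1: in state A at pos 0, read 0 -> (A,0)->write 1,move R,goto B. Now: state=B, head=1, tape[-1..2]=0100 (head:   ^)
Step 2: in state B at pos 1, read 0 -> (B,0)->write 1,move R,goto D. Now: state=D, head=2, tape[-1..3]=01100 (head:    ^)
Step 3: in state D at pos 2, read 0 -> (D,0)->write 1,move L,goto A. Now: state=A, head=1, tape[-1..3]=01110 (head:   ^)
Step 4: in state A at pos 1, read 1 -> (A,1)->write 0,move L,goto B. Now: state=B, head=0, tape[-1..3]=01010 (head:  ^)
Step 5: in state B at pos 0, read 1 -> (B,1)->write 1,move R,goto C. Now: state=C, head=1, tape[-1..3]=01010 (head:   ^)
Step 6: in state C at pos 1, read 0 -> (C,0)->write 0,move R,goto B. Now: state=B, head=2, tape[-1..3]=01010 (head:    ^)
Step 7: in state B at pos 2, read 1 -> (B,1)->write 1,move R,goto C. Now: state=C, head=3, tape[-1..4]=010100 (head:     ^)
Step 8: in state C at pos 3, read 0 -> (C,0)->write 0,move R,goto B. Now: state=B, head=4, tape[-1..5]=0101000 (head:      ^)
Step 9: in state B at pos 4, read 0 -> (B,0)->write 1,move R,goto D. Now: state=D, head=5, tape[-1..6]=01010100 (head:       ^)
Step 10: in state D at pos 5, read 0 -> (D,0)->write 1,move L,goto A. Now: state=A, head=4, tape[-1..6]=01010110 (head:      ^)
Step 11: in state A at pos 4, read 1 -> (A,1)->write 0,move L,goto B. Now: state=B, head=3, tape[-1..6]=01010010 (head:     ^)
Step 12: in state B at pos 3, read 0 -> (B,0)->write 1,move R,goto D. Now: state=D, head=4, tape[-1..6]=01011010 (head:      ^)
Step 13: in state D at pos 4, read 0 -> (D,0)->write 1,move L,goto A. Now: state=A, head=3, tape[-1..6]=01011110 (head:     ^)
Step 14: in state A at pos 3, read 1 -> (A,1)->write 0,move L,goto B. Now: state=B, head=2, tape[-1..6]=01010110 (head:    ^)
Step 15: in state B at pos 2, read 1 -> (B,1)->write 1,move R,goto C. Now: state=C, head=3, tape[-1..6]=01010110 (head:     ^)
Step 16: in state C at pos 3, read 0 -> (C,0)->write 0,move R,goto B. Now: state=B, head=4, tape[-1..6]=01010110 (head:      ^)
Step 17: in state B at pos 4, read 1 -> (B,1)->write 1,move R,goto C. Now: state=C, head=5, tape[-1..6]=01010110 (head:       ^)
Step 18: in state C at pos 5, read 1 -> (C,1)->write 1,move R,goto H. Now: state=H, head=6, tape[-1..7]=010101100 (head:        ^)

Answer: 1010110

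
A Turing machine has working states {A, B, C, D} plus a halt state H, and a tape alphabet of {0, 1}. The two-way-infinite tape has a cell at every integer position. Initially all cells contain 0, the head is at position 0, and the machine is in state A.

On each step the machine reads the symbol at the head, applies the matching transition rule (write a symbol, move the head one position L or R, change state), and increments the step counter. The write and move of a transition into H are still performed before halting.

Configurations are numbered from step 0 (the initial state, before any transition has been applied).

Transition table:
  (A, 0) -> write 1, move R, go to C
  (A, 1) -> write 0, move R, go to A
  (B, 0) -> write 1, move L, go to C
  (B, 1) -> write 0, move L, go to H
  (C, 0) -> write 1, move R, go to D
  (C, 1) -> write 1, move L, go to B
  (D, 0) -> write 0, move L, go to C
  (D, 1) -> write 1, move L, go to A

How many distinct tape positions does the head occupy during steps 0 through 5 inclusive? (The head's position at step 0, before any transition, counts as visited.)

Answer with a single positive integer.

Step 1: in state A at pos 0, read 0 -> (A,0)->write 1,move R,goto C. Now: state=C, head=1, tape[-1..2]=0100 (head:   ^)
Step 2: in state C at pos 1, read 0 -> (C,0)->write 1,move R,goto D. Now: state=D, head=2, tape[-1..3]=01100 (head:    ^)
Step 3: in state D at pos 2, read 0 -> (D,0)->write 0,move L,goto C. Now: state=C, head=1, tape[-1..3]=01100 (head:   ^)
Step 4: in state C at pos 1, read 1 -> (C,1)->write 1,move L,goto B. Now: state=B, head=0, tape[-1..3]=01100 (head:  ^)
Step 5: in state B at pos 0, read 1 -> (B,1)->write 0,move L,goto H. Now: state=H, head=-1, tape[-2..3]=000100 (head:  ^)
Head positions at steps 0..5: starting at 0, distinct positions visited = {-1, 0, 1, 2} -> 4 position(s)

Answer: 4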